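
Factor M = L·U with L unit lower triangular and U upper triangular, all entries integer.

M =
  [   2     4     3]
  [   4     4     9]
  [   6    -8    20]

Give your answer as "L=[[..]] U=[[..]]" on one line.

  row1 -= 2·row0 → [0,-4,3]
  row2 -= 3·row0 → [0,-20,11]
  row2 -= 5·row1 → [0,0,-4]

L=[[1,0,0],[2,1,0],[3,5,1]] U=[[2,4,3],[0,-4,3],[0,0,-4]]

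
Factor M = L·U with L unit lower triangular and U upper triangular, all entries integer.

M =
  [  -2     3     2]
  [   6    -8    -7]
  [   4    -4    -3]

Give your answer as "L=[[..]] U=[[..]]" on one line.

L=[[1,0,0],[-3,1,0],[-2,2,1]] U=[[-2,3,2],[0,1,-1],[0,0,3]]

  row1 -= -3·row0 → [0,1,-1]
  row2 -= -2·row0 → [0,2,1]
  row2 -= 2·row1 → [0,0,3]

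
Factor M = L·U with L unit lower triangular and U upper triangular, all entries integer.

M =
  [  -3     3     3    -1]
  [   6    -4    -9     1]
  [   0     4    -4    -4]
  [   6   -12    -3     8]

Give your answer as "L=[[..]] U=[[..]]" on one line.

L=[[1,0,0,0],[-2,1,0,0],[0,2,1,0],[-2,-3,-3,1]] U=[[-3,3,3,-1],[0,2,-3,-1],[0,0,2,-2],[0,0,0,-3]]

  r1 -= -2·r0 → [0,2,-3,-1]
  r2 -= 0·r0 → [0,4,-4,-4]
  r3 -= -2·r0 → [0,-6,3,6]
  r2 -= 2·r1 → [0,0,2,-2]
  r3 -= -3·r1 → [0,0,-6,3]
  r3 -= -3·r2 → [0,0,0,-3]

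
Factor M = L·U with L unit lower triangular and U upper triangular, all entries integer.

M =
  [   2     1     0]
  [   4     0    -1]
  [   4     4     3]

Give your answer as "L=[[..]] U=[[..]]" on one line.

L=[[1,0,0],[2,1,0],[2,-1,1]] U=[[2,1,0],[0,-2,-1],[0,0,2]]

  R1 -= 2·R0 → [0,-2,-1]
  R2 -= 2·R0 → [0,2,3]
  R2 -= -1·R1 → [0,0,2]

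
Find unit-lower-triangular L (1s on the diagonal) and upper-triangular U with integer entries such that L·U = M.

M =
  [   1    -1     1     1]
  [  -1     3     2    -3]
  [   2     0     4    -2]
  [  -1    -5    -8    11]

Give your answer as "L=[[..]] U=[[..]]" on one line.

L=[[1,0,0,0],[-1,1,0,0],[2,1,1,0],[-1,-3,-2,1]] U=[[1,-1,1,1],[0,2,3,-2],[0,0,-1,-2],[0,0,0,2]]

  R1 -= -1·R0 → [0,2,3,-2]
  R2 -= 2·R0 → [0,2,2,-4]
  R3 -= -1·R0 → [0,-6,-7,12]
  R2 -= 1·R1 → [0,0,-1,-2]
  R3 -= -3·R1 → [0,0,2,6]
  R3 -= -2·R2 → [0,0,0,2]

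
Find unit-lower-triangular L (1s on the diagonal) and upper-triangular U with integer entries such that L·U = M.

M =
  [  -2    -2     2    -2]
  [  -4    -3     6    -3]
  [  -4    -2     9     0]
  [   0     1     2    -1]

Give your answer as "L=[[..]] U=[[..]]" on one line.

L=[[1,0,0,0],[2,1,0,0],[2,2,1,0],[0,1,0,1]] U=[[-2,-2,2,-2],[0,1,2,1],[0,0,1,2],[0,0,0,-2]]

  row1 -= 2·row0 → [0,1,2,1]
  row2 -= 2·row0 → [0,2,5,4]
  row3 -= 0·row0 → [0,1,2,-1]
  row2 -= 2·row1 → [0,0,1,2]
  row3 -= 1·row1 → [0,0,0,-2]
  row3 -= 0·row2 → [0,0,0,-2]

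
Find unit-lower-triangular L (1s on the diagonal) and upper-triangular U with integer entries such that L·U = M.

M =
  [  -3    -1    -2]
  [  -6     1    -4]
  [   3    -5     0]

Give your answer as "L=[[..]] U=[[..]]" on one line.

L=[[1,0,0],[2,1,0],[-1,-2,1]] U=[[-3,-1,-2],[0,3,0],[0,0,-2]]

  r1 -= 2·r0 → [0,3,0]
  r2 -= -1·r0 → [0,-6,-2]
  r2 -= -2·r1 → [0,0,-2]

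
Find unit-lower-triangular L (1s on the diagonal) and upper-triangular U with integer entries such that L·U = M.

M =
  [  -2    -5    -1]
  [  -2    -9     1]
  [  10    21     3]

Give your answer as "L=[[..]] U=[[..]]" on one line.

L=[[1,0,0],[1,1,0],[-5,1,1]] U=[[-2,-5,-1],[0,-4,2],[0,0,-4]]

  r1 -= 1·r0 → [0,-4,2]
  r2 -= -5·r0 → [0,-4,-2]
  r2 -= 1·r1 → [0,0,-4]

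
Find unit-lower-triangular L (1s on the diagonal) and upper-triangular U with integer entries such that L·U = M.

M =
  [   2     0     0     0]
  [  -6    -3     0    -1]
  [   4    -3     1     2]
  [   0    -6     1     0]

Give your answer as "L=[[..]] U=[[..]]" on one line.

L=[[1,0,0,0],[-3,1,0,0],[2,1,1,0],[0,2,1,1]] U=[[2,0,0,0],[0,-3,0,-1],[0,0,1,3],[0,0,0,-1]]

  r1 -= -3·r0 → [0,-3,0,-1]
  r2 -= 2·r0 → [0,-3,1,2]
  r3 -= 0·r0 → [0,-6,1,0]
  r2 -= 1·r1 → [0,0,1,3]
  r3 -= 2·r1 → [0,0,1,2]
  r3 -= 1·r2 → [0,0,0,-1]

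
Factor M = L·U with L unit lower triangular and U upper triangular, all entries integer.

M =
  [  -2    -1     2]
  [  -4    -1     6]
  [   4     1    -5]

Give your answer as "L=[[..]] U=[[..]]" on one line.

  row1 -= 2·row0 → [0,1,2]
  row2 -= -2·row0 → [0,-1,-1]
  row2 -= -1·row1 → [0,0,1]

L=[[1,0,0],[2,1,0],[-2,-1,1]] U=[[-2,-1,2],[0,1,2],[0,0,1]]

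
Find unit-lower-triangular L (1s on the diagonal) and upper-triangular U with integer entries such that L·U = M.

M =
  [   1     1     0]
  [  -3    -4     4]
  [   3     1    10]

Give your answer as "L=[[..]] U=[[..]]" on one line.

  r1 -= -3·r0 → [0,-1,4]
  r2 -= 3·r0 → [0,-2,10]
  r2 -= 2·r1 → [0,0,2]

L=[[1,0,0],[-3,1,0],[3,2,1]] U=[[1,1,0],[0,-1,4],[0,0,2]]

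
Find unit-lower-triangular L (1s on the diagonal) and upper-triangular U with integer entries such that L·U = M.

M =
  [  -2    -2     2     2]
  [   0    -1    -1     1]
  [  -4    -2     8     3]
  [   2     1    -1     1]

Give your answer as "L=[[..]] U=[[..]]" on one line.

  row1 -= 0·row0 → [0,-1,-1,1]
  row2 -= 2·row0 → [0,2,4,-1]
  row3 -= -1·row0 → [0,-1,1,3]
  row2 -= -2·row1 → [0,0,2,1]
  row3 -= 1·row1 → [0,0,2,2]
  row3 -= 1·row2 → [0,0,0,1]

L=[[1,0,0,0],[0,1,0,0],[2,-2,1,0],[-1,1,1,1]] U=[[-2,-2,2,2],[0,-1,-1,1],[0,0,2,1],[0,0,0,1]]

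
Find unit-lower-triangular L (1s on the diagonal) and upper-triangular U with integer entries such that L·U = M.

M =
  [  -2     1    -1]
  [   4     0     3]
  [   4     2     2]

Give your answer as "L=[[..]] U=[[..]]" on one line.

L=[[1,0,0],[-2,1,0],[-2,2,1]] U=[[-2,1,-1],[0,2,1],[0,0,-2]]

  R1 -= -2·R0 → [0,2,1]
  R2 -= -2·R0 → [0,4,0]
  R2 -= 2·R1 → [0,0,-2]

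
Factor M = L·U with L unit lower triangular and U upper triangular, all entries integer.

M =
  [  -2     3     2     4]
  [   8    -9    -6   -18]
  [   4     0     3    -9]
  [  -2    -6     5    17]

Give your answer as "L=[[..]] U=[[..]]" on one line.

L=[[1,0,0,0],[-4,1,0,0],[-2,2,1,0],[1,-3,3,1]] U=[[-2,3,2,4],[0,3,2,-2],[0,0,3,3],[0,0,0,-2]]

  R1 -= -4·R0 → [0,3,2,-2]
  R2 -= -2·R0 → [0,6,7,-1]
  R3 -= 1·R0 → [0,-9,3,13]
  R2 -= 2·R1 → [0,0,3,3]
  R3 -= -3·R1 → [0,0,9,7]
  R3 -= 3·R2 → [0,0,0,-2]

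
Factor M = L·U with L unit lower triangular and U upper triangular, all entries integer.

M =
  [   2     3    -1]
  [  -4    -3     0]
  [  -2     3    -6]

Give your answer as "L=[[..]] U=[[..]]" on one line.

  row1 -= -2·row0 → [0,3,-2]
  row2 -= -1·row0 → [0,6,-7]
  row2 -= 2·row1 → [0,0,-3]

L=[[1,0,0],[-2,1,0],[-1,2,1]] U=[[2,3,-1],[0,3,-2],[0,0,-3]]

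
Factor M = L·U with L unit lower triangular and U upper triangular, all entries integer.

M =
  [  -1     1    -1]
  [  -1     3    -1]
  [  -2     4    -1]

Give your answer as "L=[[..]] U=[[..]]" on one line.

  R1 -= 1·R0 → [0,2,0]
  R2 -= 2·R0 → [0,2,1]
  R2 -= 1·R1 → [0,0,1]

L=[[1,0,0],[1,1,0],[2,1,1]] U=[[-1,1,-1],[0,2,0],[0,0,1]]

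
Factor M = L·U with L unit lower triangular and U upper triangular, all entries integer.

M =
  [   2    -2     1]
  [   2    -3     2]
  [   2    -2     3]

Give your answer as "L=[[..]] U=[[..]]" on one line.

  row1 -= 1·row0 → [0,-1,1]
  row2 -= 1·row0 → [0,0,2]
  row2 -= 0·row1 → [0,0,2]

L=[[1,0,0],[1,1,0],[1,0,1]] U=[[2,-2,1],[0,-1,1],[0,0,2]]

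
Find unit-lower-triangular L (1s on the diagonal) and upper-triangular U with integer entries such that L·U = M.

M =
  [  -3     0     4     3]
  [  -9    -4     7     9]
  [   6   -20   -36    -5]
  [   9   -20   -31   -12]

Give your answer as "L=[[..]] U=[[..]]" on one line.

  row1 -= 3·row0 → [0,-4,-5,0]
  row2 -= -2·row0 → [0,-20,-28,1]
  row3 -= -3·row0 → [0,-20,-19,-3]
  row2 -= 5·row1 → [0,0,-3,1]
  row3 -= 5·row1 → [0,0,6,-3]
  row3 -= -2·row2 → [0,0,0,-1]

L=[[1,0,0,0],[3,1,0,0],[-2,5,1,0],[-3,5,-2,1]] U=[[-3,0,4,3],[0,-4,-5,0],[0,0,-3,1],[0,0,0,-1]]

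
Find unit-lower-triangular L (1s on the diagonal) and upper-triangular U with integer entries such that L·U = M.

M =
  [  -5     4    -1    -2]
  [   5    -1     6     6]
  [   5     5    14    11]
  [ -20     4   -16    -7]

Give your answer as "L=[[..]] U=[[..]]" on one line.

  r1 -= -1·r0 → [0,3,5,4]
  r2 -= -1·r0 → [0,9,13,9]
  r3 -= 4·r0 → [0,-12,-12,1]
  r2 -= 3·r1 → [0,0,-2,-3]
  r3 -= -4·r1 → [0,0,8,17]
  r3 -= -4·r2 → [0,0,0,5]

L=[[1,0,0,0],[-1,1,0,0],[-1,3,1,0],[4,-4,-4,1]] U=[[-5,4,-1,-2],[0,3,5,4],[0,0,-2,-3],[0,0,0,5]]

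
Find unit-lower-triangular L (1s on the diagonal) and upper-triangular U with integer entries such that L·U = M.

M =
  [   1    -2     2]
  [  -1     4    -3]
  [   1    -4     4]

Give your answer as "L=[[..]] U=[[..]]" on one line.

  r1 -= -1·r0 → [0,2,-1]
  r2 -= 1·r0 → [0,-2,2]
  r2 -= -1·r1 → [0,0,1]

L=[[1,0,0],[-1,1,0],[1,-1,1]] U=[[1,-2,2],[0,2,-1],[0,0,1]]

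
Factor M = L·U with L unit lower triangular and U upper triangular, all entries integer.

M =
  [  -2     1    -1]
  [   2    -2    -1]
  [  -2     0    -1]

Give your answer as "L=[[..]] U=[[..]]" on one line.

L=[[1,0,0],[-1,1,0],[1,1,1]] U=[[-2,1,-1],[0,-1,-2],[0,0,2]]

  r1 -= -1·r0 → [0,-1,-2]
  r2 -= 1·r0 → [0,-1,0]
  r2 -= 1·r1 → [0,0,2]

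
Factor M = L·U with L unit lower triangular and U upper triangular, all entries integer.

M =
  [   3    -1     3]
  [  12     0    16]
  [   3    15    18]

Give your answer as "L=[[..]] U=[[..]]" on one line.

  row1 -= 4·row0 → [0,4,4]
  row2 -= 1·row0 → [0,16,15]
  row2 -= 4·row1 → [0,0,-1]

L=[[1,0,0],[4,1,0],[1,4,1]] U=[[3,-1,3],[0,4,4],[0,0,-1]]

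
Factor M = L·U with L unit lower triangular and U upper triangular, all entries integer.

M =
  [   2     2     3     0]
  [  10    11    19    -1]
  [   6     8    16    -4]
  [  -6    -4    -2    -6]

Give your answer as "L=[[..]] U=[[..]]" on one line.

L=[[1,0,0,0],[5,1,0,0],[3,2,1,0],[-3,2,1,1]] U=[[2,2,3,0],[0,1,4,-1],[0,0,-1,-2],[0,0,0,-2]]

  R1 -= 5·R0 → [0,1,4,-1]
  R2 -= 3·R0 → [0,2,7,-4]
  R3 -= -3·R0 → [0,2,7,-6]
  R2 -= 2·R1 → [0,0,-1,-2]
  R3 -= 2·R1 → [0,0,-1,-4]
  R3 -= 1·R2 → [0,0,0,-2]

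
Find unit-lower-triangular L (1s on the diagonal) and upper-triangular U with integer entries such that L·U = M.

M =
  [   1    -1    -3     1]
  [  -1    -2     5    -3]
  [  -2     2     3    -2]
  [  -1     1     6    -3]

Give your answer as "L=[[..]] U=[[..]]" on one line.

L=[[1,0,0,0],[-1,1,0,0],[-2,0,1,0],[-1,0,-1,1]] U=[[1,-1,-3,1],[0,-3,2,-2],[0,0,-3,0],[0,0,0,-2]]

  R1 -= -1·R0 → [0,-3,2,-2]
  R2 -= -2·R0 → [0,0,-3,0]
  R3 -= -1·R0 → [0,0,3,-2]
  R2 -= 0·R1 → [0,0,-3,0]
  R3 -= 0·R1 → [0,0,3,-2]
  R3 -= -1·R2 → [0,0,0,-2]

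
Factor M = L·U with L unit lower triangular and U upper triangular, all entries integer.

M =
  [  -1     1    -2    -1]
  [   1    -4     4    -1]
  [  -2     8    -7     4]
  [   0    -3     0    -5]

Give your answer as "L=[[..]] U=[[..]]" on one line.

  R1 -= -1·R0 → [0,-3,2,-2]
  R2 -= 2·R0 → [0,6,-3,6]
  R3 -= 0·R0 → [0,-3,0,-5]
  R2 -= -2·R1 → [0,0,1,2]
  R3 -= 1·R1 → [0,0,-2,-3]
  R3 -= -2·R2 → [0,0,0,1]

L=[[1,0,0,0],[-1,1,0,0],[2,-2,1,0],[0,1,-2,1]] U=[[-1,1,-2,-1],[0,-3,2,-2],[0,0,1,2],[0,0,0,1]]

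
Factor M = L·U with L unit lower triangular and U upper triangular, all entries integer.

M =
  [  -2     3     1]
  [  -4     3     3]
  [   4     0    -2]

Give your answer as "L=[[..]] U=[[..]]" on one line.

L=[[1,0,0],[2,1,0],[-2,-2,1]] U=[[-2,3,1],[0,-3,1],[0,0,2]]

  r1 -= 2·r0 → [0,-3,1]
  r2 -= -2·r0 → [0,6,0]
  r2 -= -2·r1 → [0,0,2]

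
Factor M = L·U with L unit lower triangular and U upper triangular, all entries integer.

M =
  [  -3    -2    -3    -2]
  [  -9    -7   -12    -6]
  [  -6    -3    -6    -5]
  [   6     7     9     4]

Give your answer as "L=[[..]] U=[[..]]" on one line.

L=[[1,0,0,0],[3,1,0,0],[2,-1,1,0],[-2,-3,2,1]] U=[[-3,-2,-3,-2],[0,-1,-3,0],[0,0,-3,-1],[0,0,0,2]]

  r1 -= 3·r0 → [0,-1,-3,0]
  r2 -= 2·r0 → [0,1,0,-1]
  r3 -= -2·r0 → [0,3,3,0]
  r2 -= -1·r1 → [0,0,-3,-1]
  r3 -= -3·r1 → [0,0,-6,0]
  r3 -= 2·r2 → [0,0,0,2]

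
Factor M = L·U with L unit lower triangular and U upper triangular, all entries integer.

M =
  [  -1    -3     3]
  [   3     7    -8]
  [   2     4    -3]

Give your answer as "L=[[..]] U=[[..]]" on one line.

  R1 -= -3·R0 → [0,-2,1]
  R2 -= -2·R0 → [0,-2,3]
  R2 -= 1·R1 → [0,0,2]

L=[[1,0,0],[-3,1,0],[-2,1,1]] U=[[-1,-3,3],[0,-2,1],[0,0,2]]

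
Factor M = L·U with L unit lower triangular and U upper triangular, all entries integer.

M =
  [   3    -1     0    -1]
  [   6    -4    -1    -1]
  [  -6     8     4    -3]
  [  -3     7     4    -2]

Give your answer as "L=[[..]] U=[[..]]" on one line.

  row1 -= 2·row0 → [0,-2,-1,1]
  row2 -= -2·row0 → [0,6,4,-5]
  row3 -= -1·row0 → [0,6,4,-3]
  row2 -= -3·row1 → [0,0,1,-2]
  row3 -= -3·row1 → [0,0,1,0]
  row3 -= 1·row2 → [0,0,0,2]

L=[[1,0,0,0],[2,1,0,0],[-2,-3,1,0],[-1,-3,1,1]] U=[[3,-1,0,-1],[0,-2,-1,1],[0,0,1,-2],[0,0,0,2]]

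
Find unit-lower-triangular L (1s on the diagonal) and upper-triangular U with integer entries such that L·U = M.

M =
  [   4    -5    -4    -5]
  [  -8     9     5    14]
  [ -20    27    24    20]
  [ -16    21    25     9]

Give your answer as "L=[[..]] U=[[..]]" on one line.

L=[[1,0,0,0],[-2,1,0,0],[-5,-2,1,0],[-4,-1,-3,1]] U=[[4,-5,-4,-5],[0,-1,-3,4],[0,0,-2,3],[0,0,0,2]]

  R1 -= -2·R0 → [0,-1,-3,4]
  R2 -= -5·R0 → [0,2,4,-5]
  R3 -= -4·R0 → [0,1,9,-11]
  R2 -= -2·R1 → [0,0,-2,3]
  R3 -= -1·R1 → [0,0,6,-7]
  R3 -= -3·R2 → [0,0,0,2]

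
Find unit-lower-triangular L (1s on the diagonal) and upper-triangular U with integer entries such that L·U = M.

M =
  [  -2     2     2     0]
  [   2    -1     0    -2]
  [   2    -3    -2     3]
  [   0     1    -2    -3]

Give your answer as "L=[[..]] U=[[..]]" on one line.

L=[[1,0,0,0],[-1,1,0,0],[-1,-1,1,0],[0,1,-2,1]] U=[[-2,2,2,0],[0,1,2,-2],[0,0,2,1],[0,0,0,1]]

  R1 -= -1·R0 → [0,1,2,-2]
  R2 -= -1·R0 → [0,-1,0,3]
  R3 -= 0·R0 → [0,1,-2,-3]
  R2 -= -1·R1 → [0,0,2,1]
  R3 -= 1·R1 → [0,0,-4,-1]
  R3 -= -2·R2 → [0,0,0,1]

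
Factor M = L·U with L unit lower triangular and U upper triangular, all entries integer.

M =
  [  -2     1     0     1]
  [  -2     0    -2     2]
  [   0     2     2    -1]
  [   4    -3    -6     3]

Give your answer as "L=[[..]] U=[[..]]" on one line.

L=[[1,0,0,0],[1,1,0,0],[0,-2,1,0],[-2,1,2,1]] U=[[-2,1,0,1],[0,-1,-2,1],[0,0,-2,1],[0,0,0,2]]

  r1 -= 1·r0 → [0,-1,-2,1]
  r2 -= 0·r0 → [0,2,2,-1]
  r3 -= -2·r0 → [0,-1,-6,5]
  r2 -= -2·r1 → [0,0,-2,1]
  r3 -= 1·r1 → [0,0,-4,4]
  r3 -= 2·r2 → [0,0,0,2]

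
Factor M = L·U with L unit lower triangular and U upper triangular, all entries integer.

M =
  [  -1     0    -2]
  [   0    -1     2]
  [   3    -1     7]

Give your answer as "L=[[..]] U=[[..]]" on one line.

L=[[1,0,0],[0,1,0],[-3,1,1]] U=[[-1,0,-2],[0,-1,2],[0,0,-1]]

  R1 -= 0·R0 → [0,-1,2]
  R2 -= -3·R0 → [0,-1,1]
  R2 -= 1·R1 → [0,0,-1]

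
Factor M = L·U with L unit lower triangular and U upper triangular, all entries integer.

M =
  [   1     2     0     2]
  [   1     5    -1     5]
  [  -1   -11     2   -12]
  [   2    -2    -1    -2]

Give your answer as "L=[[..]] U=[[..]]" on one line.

  row1 -= 1·row0 → [0,3,-1,3]
  row2 -= -1·row0 → [0,-9,2,-10]
  row3 -= 2·row0 → [0,-6,-1,-6]
  row2 -= -3·row1 → [0,0,-1,-1]
  row3 -= -2·row1 → [0,0,-3,0]
  row3 -= 3·row2 → [0,0,0,3]

L=[[1,0,0,0],[1,1,0,0],[-1,-3,1,0],[2,-2,3,1]] U=[[1,2,0,2],[0,3,-1,3],[0,0,-1,-1],[0,0,0,3]]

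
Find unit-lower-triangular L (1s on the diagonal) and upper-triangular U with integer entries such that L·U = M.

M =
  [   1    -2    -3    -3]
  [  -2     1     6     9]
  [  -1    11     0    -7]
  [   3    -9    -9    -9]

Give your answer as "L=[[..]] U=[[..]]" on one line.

L=[[1,0,0,0],[-2,1,0,0],[-1,-3,1,0],[3,1,0,1]] U=[[1,-2,-3,-3],[0,-3,0,3],[0,0,-3,-1],[0,0,0,-3]]

  row1 -= -2·row0 → [0,-3,0,3]
  row2 -= -1·row0 → [0,9,-3,-10]
  row3 -= 3·row0 → [0,-3,0,0]
  row2 -= -3·row1 → [0,0,-3,-1]
  row3 -= 1·row1 → [0,0,0,-3]
  row3 -= 0·row2 → [0,0,0,-3]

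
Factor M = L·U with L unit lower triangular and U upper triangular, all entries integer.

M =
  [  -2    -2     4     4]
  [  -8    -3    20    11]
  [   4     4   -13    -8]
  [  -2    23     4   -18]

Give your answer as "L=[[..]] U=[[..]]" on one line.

  row1 -= 4·row0 → [0,5,4,-5]
  row2 -= -2·row0 → [0,0,-5,0]
  row3 -= 1·row0 → [0,25,0,-22]
  row2 -= 0·row1 → [0,0,-5,0]
  row3 -= 5·row1 → [0,0,-20,3]
  row3 -= 4·row2 → [0,0,0,3]

L=[[1,0,0,0],[4,1,0,0],[-2,0,1,0],[1,5,4,1]] U=[[-2,-2,4,4],[0,5,4,-5],[0,0,-5,0],[0,0,0,3]]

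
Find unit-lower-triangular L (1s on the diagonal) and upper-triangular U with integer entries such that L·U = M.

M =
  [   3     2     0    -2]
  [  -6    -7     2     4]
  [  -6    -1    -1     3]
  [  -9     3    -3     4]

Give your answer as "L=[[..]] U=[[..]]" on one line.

L=[[1,0,0,0],[-2,1,0,0],[-2,-1,1,0],[-3,-3,3,1]] U=[[3,2,0,-2],[0,-3,2,0],[0,0,1,-1],[0,0,0,1]]

  row1 -= -2·row0 → [0,-3,2,0]
  row2 -= -2·row0 → [0,3,-1,-1]
  row3 -= -3·row0 → [0,9,-3,-2]
  row2 -= -1·row1 → [0,0,1,-1]
  row3 -= -3·row1 → [0,0,3,-2]
  row3 -= 3·row2 → [0,0,0,1]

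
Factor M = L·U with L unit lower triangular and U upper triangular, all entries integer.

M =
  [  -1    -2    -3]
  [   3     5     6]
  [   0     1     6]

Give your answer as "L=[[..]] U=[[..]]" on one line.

  row1 -= -3·row0 → [0,-1,-3]
  row2 -= 0·row0 → [0,1,6]
  row2 -= -1·row1 → [0,0,3]

L=[[1,0,0],[-3,1,0],[0,-1,1]] U=[[-1,-2,-3],[0,-1,-3],[0,0,3]]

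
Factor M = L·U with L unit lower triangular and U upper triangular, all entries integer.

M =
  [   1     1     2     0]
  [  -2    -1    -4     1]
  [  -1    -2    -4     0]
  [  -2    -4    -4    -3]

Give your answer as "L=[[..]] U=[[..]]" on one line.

  R1 -= -2·R0 → [0,1,0,1]
  R2 -= -1·R0 → [0,-1,-2,0]
  R3 -= -2·R0 → [0,-2,0,-3]
  R2 -= -1·R1 → [0,0,-2,1]
  R3 -= -2·R1 → [0,0,0,-1]
  R3 -= 0·R2 → [0,0,0,-1]

L=[[1,0,0,0],[-2,1,0,0],[-1,-1,1,0],[-2,-2,0,1]] U=[[1,1,2,0],[0,1,0,1],[0,0,-2,1],[0,0,0,-1]]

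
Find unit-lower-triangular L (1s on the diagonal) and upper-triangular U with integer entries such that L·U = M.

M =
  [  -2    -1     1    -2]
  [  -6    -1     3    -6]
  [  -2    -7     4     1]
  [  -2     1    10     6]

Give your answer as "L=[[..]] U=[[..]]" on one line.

L=[[1,0,0,0],[3,1,0,0],[1,-3,1,0],[1,1,3,1]] U=[[-2,-1,1,-2],[0,2,0,0],[0,0,3,3],[0,0,0,-1]]

  row1 -= 3·row0 → [0,2,0,0]
  row2 -= 1·row0 → [0,-6,3,3]
  row3 -= 1·row0 → [0,2,9,8]
  row2 -= -3·row1 → [0,0,3,3]
  row3 -= 1·row1 → [0,0,9,8]
  row3 -= 3·row2 → [0,0,0,-1]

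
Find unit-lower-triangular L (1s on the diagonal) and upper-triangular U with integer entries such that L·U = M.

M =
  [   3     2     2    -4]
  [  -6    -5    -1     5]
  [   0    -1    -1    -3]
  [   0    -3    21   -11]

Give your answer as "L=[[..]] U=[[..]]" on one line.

L=[[1,0,0,0],[-2,1,0,0],[0,1,1,0],[0,3,-3,1]] U=[[3,2,2,-4],[0,-1,3,-3],[0,0,-4,0],[0,0,0,-2]]

  r1 -= -2·r0 → [0,-1,3,-3]
  r2 -= 0·r0 → [0,-1,-1,-3]
  r3 -= 0·r0 → [0,-3,21,-11]
  r2 -= 1·r1 → [0,0,-4,0]
  r3 -= 3·r1 → [0,0,12,-2]
  r3 -= -3·r2 → [0,0,0,-2]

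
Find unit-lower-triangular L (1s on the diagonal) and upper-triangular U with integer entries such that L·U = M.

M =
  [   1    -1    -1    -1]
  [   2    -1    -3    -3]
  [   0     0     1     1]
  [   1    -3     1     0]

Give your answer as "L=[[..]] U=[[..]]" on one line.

  r1 -= 2·r0 → [0,1,-1,-1]
  r2 -= 0·r0 → [0,0,1,1]
  r3 -= 1·r0 → [0,-2,2,1]
  r2 -= 0·r1 → [0,0,1,1]
  r3 -= -2·r1 → [0,0,0,-1]
  r3 -= 0·r2 → [0,0,0,-1]

L=[[1,0,0,0],[2,1,0,0],[0,0,1,0],[1,-2,0,1]] U=[[1,-1,-1,-1],[0,1,-1,-1],[0,0,1,1],[0,0,0,-1]]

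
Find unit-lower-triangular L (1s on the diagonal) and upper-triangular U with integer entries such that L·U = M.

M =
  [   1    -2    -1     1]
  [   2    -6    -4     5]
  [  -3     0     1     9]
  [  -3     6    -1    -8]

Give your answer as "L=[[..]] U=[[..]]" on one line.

  r1 -= 2·r0 → [0,-2,-2,3]
  r2 -= -3·r0 → [0,-6,-2,12]
  r3 -= -3·r0 → [0,0,-4,-5]
  r2 -= 3·r1 → [0,0,4,3]
  r3 -= 0·r1 → [0,0,-4,-5]
  r3 -= -1·r2 → [0,0,0,-2]

L=[[1,0,0,0],[2,1,0,0],[-3,3,1,0],[-3,0,-1,1]] U=[[1,-2,-1,1],[0,-2,-2,3],[0,0,4,3],[0,0,0,-2]]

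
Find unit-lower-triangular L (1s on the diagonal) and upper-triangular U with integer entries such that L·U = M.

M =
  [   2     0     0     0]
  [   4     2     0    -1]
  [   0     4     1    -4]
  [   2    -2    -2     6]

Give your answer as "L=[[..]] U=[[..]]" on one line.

L=[[1,0,0,0],[2,1,0,0],[0,2,1,0],[1,-1,-2,1]] U=[[2,0,0,0],[0,2,0,-1],[0,0,1,-2],[0,0,0,1]]

  row1 -= 2·row0 → [0,2,0,-1]
  row2 -= 0·row0 → [0,4,1,-4]
  row3 -= 1·row0 → [0,-2,-2,6]
  row2 -= 2·row1 → [0,0,1,-2]
  row3 -= -1·row1 → [0,0,-2,5]
  row3 -= -2·row2 → [0,0,0,1]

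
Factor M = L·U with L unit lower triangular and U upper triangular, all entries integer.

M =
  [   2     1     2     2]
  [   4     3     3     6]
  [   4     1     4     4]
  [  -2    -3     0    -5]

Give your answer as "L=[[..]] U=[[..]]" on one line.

L=[[1,0,0,0],[2,1,0,0],[2,-1,1,0],[-1,-2,0,1]] U=[[2,1,2,2],[0,1,-1,2],[0,0,-1,2],[0,0,0,1]]

  row1 -= 2·row0 → [0,1,-1,2]
  row2 -= 2·row0 → [0,-1,0,0]
  row3 -= -1·row0 → [0,-2,2,-3]
  row2 -= -1·row1 → [0,0,-1,2]
  row3 -= -2·row1 → [0,0,0,1]
  row3 -= 0·row2 → [0,0,0,1]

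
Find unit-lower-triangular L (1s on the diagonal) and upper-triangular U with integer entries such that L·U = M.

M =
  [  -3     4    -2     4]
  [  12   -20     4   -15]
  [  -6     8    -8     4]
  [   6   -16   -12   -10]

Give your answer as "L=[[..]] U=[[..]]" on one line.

  r1 -= -4·r0 → [0,-4,-4,1]
  r2 -= 2·r0 → [0,0,-4,-4]
  r3 -= -2·r0 → [0,-8,-16,-2]
  r2 -= 0·r1 → [0,0,-4,-4]
  r3 -= 2·r1 → [0,0,-8,-4]
  r3 -= 2·r2 → [0,0,0,4]

L=[[1,0,0,0],[-4,1,0,0],[2,0,1,0],[-2,2,2,1]] U=[[-3,4,-2,4],[0,-4,-4,1],[0,0,-4,-4],[0,0,0,4]]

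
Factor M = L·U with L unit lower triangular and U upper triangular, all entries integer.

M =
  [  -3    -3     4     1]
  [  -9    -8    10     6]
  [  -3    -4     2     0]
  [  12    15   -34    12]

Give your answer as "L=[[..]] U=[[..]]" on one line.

L=[[1,0,0,0],[3,1,0,0],[1,-1,1,0],[-4,3,3,1]] U=[[-3,-3,4,1],[0,1,-2,3],[0,0,-4,2],[0,0,0,1]]

  R1 -= 3·R0 → [0,1,-2,3]
  R2 -= 1·R0 → [0,-1,-2,-1]
  R3 -= -4·R0 → [0,3,-18,16]
  R2 -= -1·R1 → [0,0,-4,2]
  R3 -= 3·R1 → [0,0,-12,7]
  R3 -= 3·R2 → [0,0,0,1]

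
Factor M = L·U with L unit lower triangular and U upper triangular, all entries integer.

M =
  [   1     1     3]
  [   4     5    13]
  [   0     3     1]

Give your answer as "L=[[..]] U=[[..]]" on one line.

L=[[1,0,0],[4,1,0],[0,3,1]] U=[[1,1,3],[0,1,1],[0,0,-2]]

  row1 -= 4·row0 → [0,1,1]
  row2 -= 0·row0 → [0,3,1]
  row2 -= 3·row1 → [0,0,-2]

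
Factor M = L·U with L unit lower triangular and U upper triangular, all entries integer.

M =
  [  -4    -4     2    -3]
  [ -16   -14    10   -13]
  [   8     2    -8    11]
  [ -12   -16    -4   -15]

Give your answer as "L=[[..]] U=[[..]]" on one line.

  r1 -= 4·r0 → [0,2,2,-1]
  r2 -= -2·r0 → [0,-6,-4,5]
  r3 -= 3·r0 → [0,-4,-10,-6]
  r2 -= -3·r1 → [0,0,2,2]
  r3 -= -2·r1 → [0,0,-6,-8]
  r3 -= -3·r2 → [0,0,0,-2]

L=[[1,0,0,0],[4,1,0,0],[-2,-3,1,0],[3,-2,-3,1]] U=[[-4,-4,2,-3],[0,2,2,-1],[0,0,2,2],[0,0,0,-2]]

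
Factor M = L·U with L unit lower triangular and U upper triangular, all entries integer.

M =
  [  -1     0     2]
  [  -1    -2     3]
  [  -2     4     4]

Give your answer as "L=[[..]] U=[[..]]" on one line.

L=[[1,0,0],[1,1,0],[2,-2,1]] U=[[-1,0,2],[0,-2,1],[0,0,2]]

  row1 -= 1·row0 → [0,-2,1]
  row2 -= 2·row0 → [0,4,0]
  row2 -= -2·row1 → [0,0,2]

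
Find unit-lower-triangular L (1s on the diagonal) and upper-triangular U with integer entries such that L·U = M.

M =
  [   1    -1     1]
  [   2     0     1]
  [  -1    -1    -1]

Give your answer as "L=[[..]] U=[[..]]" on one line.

  R1 -= 2·R0 → [0,2,-1]
  R2 -= -1·R0 → [0,-2,0]
  R2 -= -1·R1 → [0,0,-1]

L=[[1,0,0],[2,1,0],[-1,-1,1]] U=[[1,-1,1],[0,2,-1],[0,0,-1]]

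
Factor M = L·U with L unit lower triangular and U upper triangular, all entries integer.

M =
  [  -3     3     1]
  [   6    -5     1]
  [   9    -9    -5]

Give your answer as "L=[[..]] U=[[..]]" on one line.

  R1 -= -2·R0 → [0,1,3]
  R2 -= -3·R0 → [0,0,-2]
  R2 -= 0·R1 → [0,0,-2]

L=[[1,0,0],[-2,1,0],[-3,0,1]] U=[[-3,3,1],[0,1,3],[0,0,-2]]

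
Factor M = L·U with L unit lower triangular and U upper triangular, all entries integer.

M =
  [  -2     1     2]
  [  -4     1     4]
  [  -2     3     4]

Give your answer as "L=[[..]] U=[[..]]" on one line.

  row1 -= 2·row0 → [0,-1,0]
  row2 -= 1·row0 → [0,2,2]
  row2 -= -2·row1 → [0,0,2]

L=[[1,0,0],[2,1,0],[1,-2,1]] U=[[-2,1,2],[0,-1,0],[0,0,2]]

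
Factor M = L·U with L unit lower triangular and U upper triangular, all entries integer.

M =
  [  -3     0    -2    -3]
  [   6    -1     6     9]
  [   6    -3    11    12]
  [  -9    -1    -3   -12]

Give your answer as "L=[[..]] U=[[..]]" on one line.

L=[[1,0,0,0],[-2,1,0,0],[-2,3,1,0],[3,1,1,1]] U=[[-3,0,-2,-3],[0,-1,2,3],[0,0,1,-3],[0,0,0,-3]]

  r1 -= -2·r0 → [0,-1,2,3]
  r2 -= -2·r0 → [0,-3,7,6]
  r3 -= 3·r0 → [0,-1,3,-3]
  r2 -= 3·r1 → [0,0,1,-3]
  r3 -= 1·r1 → [0,0,1,-6]
  r3 -= 1·r2 → [0,0,0,-3]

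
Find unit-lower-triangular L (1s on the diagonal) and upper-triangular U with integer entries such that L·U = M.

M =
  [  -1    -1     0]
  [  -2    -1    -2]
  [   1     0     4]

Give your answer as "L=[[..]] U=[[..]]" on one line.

  r1 -= 2·r0 → [0,1,-2]
  r2 -= -1·r0 → [0,-1,4]
  r2 -= -1·r1 → [0,0,2]

L=[[1,0,0],[2,1,0],[-1,-1,1]] U=[[-1,-1,0],[0,1,-2],[0,0,2]]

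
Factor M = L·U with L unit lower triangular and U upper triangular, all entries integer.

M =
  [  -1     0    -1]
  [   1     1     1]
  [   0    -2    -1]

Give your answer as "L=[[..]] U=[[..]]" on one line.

L=[[1,0,0],[-1,1,0],[0,-2,1]] U=[[-1,0,-1],[0,1,0],[0,0,-1]]

  R1 -= -1·R0 → [0,1,0]
  R2 -= 0·R0 → [0,-2,-1]
  R2 -= -2·R1 → [0,0,-1]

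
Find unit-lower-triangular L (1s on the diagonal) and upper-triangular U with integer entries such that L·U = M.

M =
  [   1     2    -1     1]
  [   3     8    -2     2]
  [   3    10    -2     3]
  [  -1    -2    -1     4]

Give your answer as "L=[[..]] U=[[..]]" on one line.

L=[[1,0,0,0],[3,1,0,0],[3,2,1,0],[-1,0,2,1]] U=[[1,2,-1,1],[0,2,1,-1],[0,0,-1,2],[0,0,0,1]]

  r1 -= 3·r0 → [0,2,1,-1]
  r2 -= 3·r0 → [0,4,1,0]
  r3 -= -1·r0 → [0,0,-2,5]
  r2 -= 2·r1 → [0,0,-1,2]
  r3 -= 0·r1 → [0,0,-2,5]
  r3 -= 2·r2 → [0,0,0,1]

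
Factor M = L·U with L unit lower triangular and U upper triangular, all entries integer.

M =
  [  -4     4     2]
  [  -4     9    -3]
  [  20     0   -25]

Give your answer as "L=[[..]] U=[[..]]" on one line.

  r1 -= 1·r0 → [0,5,-5]
  r2 -= -5·r0 → [0,20,-15]
  r2 -= 4·r1 → [0,0,5]

L=[[1,0,0],[1,1,0],[-5,4,1]] U=[[-4,4,2],[0,5,-5],[0,0,5]]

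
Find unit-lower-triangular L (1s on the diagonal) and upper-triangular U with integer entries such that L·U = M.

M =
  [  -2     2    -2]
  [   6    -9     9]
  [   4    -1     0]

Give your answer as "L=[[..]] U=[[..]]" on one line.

  r1 -= -3·r0 → [0,-3,3]
  r2 -= -2·r0 → [0,3,-4]
  r2 -= -1·r1 → [0,0,-1]

L=[[1,0,0],[-3,1,0],[-2,-1,1]] U=[[-2,2,-2],[0,-3,3],[0,0,-1]]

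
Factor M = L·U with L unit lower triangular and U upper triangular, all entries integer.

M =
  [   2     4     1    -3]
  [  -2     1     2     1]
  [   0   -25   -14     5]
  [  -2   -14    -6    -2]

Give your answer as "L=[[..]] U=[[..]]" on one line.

L=[[1,0,0,0],[-1,1,0,0],[0,-5,1,0],[-1,-2,1,1]] U=[[2,4,1,-3],[0,5,3,-2],[0,0,1,-5],[0,0,0,-4]]

  r1 -= -1·r0 → [0,5,3,-2]
  r2 -= 0·r0 → [0,-25,-14,5]
  r3 -= -1·r0 → [0,-10,-5,-5]
  r2 -= -5·r1 → [0,0,1,-5]
  r3 -= -2·r1 → [0,0,1,-9]
  r3 -= 1·r2 → [0,0,0,-4]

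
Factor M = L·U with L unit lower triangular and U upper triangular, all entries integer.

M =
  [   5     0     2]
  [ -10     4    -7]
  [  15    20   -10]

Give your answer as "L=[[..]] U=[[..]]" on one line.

  r1 -= -2·r0 → [0,4,-3]
  r2 -= 3·r0 → [0,20,-16]
  r2 -= 5·r1 → [0,0,-1]

L=[[1,0,0],[-2,1,0],[3,5,1]] U=[[5,0,2],[0,4,-3],[0,0,-1]]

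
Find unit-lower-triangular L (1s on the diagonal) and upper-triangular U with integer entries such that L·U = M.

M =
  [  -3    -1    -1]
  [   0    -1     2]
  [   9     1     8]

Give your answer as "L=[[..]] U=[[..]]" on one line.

L=[[1,0,0],[0,1,0],[-3,2,1]] U=[[-3,-1,-1],[0,-1,2],[0,0,1]]

  row1 -= 0·row0 → [0,-1,2]
  row2 -= -3·row0 → [0,-2,5]
  row2 -= 2·row1 → [0,0,1]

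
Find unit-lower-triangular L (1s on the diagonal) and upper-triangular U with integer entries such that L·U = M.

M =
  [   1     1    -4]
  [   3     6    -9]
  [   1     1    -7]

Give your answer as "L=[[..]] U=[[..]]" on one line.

  r1 -= 3·r0 → [0,3,3]
  r2 -= 1·r0 → [0,0,-3]
  r2 -= 0·r1 → [0,0,-3]

L=[[1,0,0],[3,1,0],[1,0,1]] U=[[1,1,-4],[0,3,3],[0,0,-3]]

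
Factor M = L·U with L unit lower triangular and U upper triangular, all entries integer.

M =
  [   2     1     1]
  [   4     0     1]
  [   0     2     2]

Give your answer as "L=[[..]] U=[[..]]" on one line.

L=[[1,0,0],[2,1,0],[0,-1,1]] U=[[2,1,1],[0,-2,-1],[0,0,1]]

  R1 -= 2·R0 → [0,-2,-1]
  R2 -= 0·R0 → [0,2,2]
  R2 -= -1·R1 → [0,0,1]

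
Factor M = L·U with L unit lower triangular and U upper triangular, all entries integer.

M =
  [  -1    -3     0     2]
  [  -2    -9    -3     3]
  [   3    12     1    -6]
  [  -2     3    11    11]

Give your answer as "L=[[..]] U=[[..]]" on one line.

  row1 -= 2·row0 → [0,-3,-3,-1]
  row2 -= -3·row0 → [0,3,1,0]
  row3 -= 2·row0 → [0,9,11,7]
  row2 -= -1·row1 → [0,0,-2,-1]
  row3 -= -3·row1 → [0,0,2,4]
  row3 -= -1·row2 → [0,0,0,3]

L=[[1,0,0,0],[2,1,0,0],[-3,-1,1,0],[2,-3,-1,1]] U=[[-1,-3,0,2],[0,-3,-3,-1],[0,0,-2,-1],[0,0,0,3]]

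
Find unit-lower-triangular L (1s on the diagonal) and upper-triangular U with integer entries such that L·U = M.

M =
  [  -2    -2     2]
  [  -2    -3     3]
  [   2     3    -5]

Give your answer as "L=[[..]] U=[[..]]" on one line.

L=[[1,0,0],[1,1,0],[-1,-1,1]] U=[[-2,-2,2],[0,-1,1],[0,0,-2]]

  row1 -= 1·row0 → [0,-1,1]
  row2 -= -1·row0 → [0,1,-3]
  row2 -= -1·row1 → [0,0,-2]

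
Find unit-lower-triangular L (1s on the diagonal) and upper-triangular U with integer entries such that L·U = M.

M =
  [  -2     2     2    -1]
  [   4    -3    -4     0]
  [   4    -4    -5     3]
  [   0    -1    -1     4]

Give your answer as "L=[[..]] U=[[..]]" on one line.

L=[[1,0,0,0],[-2,1,0,0],[-2,0,1,0],[0,-1,1,1]] U=[[-2,2,2,-1],[0,1,0,-2],[0,0,-1,1],[0,0,0,1]]

  row1 -= -2·row0 → [0,1,0,-2]
  row2 -= -2·row0 → [0,0,-1,1]
  row3 -= 0·row0 → [0,-1,-1,4]
  row2 -= 0·row1 → [0,0,-1,1]
  row3 -= -1·row1 → [0,0,-1,2]
  row3 -= 1·row2 → [0,0,0,1]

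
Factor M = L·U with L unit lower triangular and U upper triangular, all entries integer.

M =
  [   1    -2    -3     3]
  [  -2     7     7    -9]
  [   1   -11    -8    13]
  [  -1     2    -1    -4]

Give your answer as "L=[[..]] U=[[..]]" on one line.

  r1 -= -2·r0 → [0,3,1,-3]
  r2 -= 1·r0 → [0,-9,-5,10]
  r3 -= -1·r0 → [0,0,-4,-1]
  r2 -= -3·r1 → [0,0,-2,1]
  r3 -= 0·r1 → [0,0,-4,-1]
  r3 -= 2·r2 → [0,0,0,-3]

L=[[1,0,0,0],[-2,1,0,0],[1,-3,1,0],[-1,0,2,1]] U=[[1,-2,-3,3],[0,3,1,-3],[0,0,-2,1],[0,0,0,-3]]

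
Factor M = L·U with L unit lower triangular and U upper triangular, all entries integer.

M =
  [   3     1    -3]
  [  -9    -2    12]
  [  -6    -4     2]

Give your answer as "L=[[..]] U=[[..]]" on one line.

  row1 -= -3·row0 → [0,1,3]
  row2 -= -2·row0 → [0,-2,-4]
  row2 -= -2·row1 → [0,0,2]

L=[[1,0,0],[-3,1,0],[-2,-2,1]] U=[[3,1,-3],[0,1,3],[0,0,2]]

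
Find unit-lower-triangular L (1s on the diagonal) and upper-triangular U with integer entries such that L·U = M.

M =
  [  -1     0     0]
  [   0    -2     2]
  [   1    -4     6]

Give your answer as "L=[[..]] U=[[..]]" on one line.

L=[[1,0,0],[0,1,0],[-1,2,1]] U=[[-1,0,0],[0,-2,2],[0,0,2]]

  R1 -= 0·R0 → [0,-2,2]
  R2 -= -1·R0 → [0,-4,6]
  R2 -= 2·R1 → [0,0,2]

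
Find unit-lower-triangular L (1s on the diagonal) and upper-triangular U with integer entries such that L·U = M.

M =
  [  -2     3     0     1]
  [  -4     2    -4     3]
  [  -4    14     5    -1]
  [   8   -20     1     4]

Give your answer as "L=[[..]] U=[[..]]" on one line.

  R1 -= 2·R0 → [0,-4,-4,1]
  R2 -= 2·R0 → [0,8,5,-3]
  R3 -= -4·R0 → [0,-8,1,8]
  R2 -= -2·R1 → [0,0,-3,-1]
  R3 -= 2·R1 → [0,0,9,6]
  R3 -= -3·R2 → [0,0,0,3]

L=[[1,0,0,0],[2,1,0,0],[2,-2,1,0],[-4,2,-3,1]] U=[[-2,3,0,1],[0,-4,-4,1],[0,0,-3,-1],[0,0,0,3]]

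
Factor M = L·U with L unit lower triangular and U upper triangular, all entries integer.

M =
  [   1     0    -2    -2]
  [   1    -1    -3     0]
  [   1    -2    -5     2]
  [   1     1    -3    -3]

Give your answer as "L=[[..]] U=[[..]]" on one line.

L=[[1,0,0,0],[1,1,0,0],[1,2,1,0],[1,-1,2,1]] U=[[1,0,-2,-2],[0,-1,-1,2],[0,0,-1,0],[0,0,0,1]]

  R1 -= 1·R0 → [0,-1,-1,2]
  R2 -= 1·R0 → [0,-2,-3,4]
  R3 -= 1·R0 → [0,1,-1,-1]
  R2 -= 2·R1 → [0,0,-1,0]
  R3 -= -1·R1 → [0,0,-2,1]
  R3 -= 2·R2 → [0,0,0,1]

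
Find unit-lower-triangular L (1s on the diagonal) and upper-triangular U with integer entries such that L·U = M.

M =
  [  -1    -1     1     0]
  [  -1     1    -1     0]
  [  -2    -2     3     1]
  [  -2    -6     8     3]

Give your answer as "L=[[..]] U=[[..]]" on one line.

  R1 -= 1·R0 → [0,2,-2,0]
  R2 -= 2·R0 → [0,0,1,1]
  R3 -= 2·R0 → [0,-4,6,3]
  R2 -= 0·R1 → [0,0,1,1]
  R3 -= -2·R1 → [0,0,2,3]
  R3 -= 2·R2 → [0,0,0,1]

L=[[1,0,0,0],[1,1,0,0],[2,0,1,0],[2,-2,2,1]] U=[[-1,-1,1,0],[0,2,-2,0],[0,0,1,1],[0,0,0,1]]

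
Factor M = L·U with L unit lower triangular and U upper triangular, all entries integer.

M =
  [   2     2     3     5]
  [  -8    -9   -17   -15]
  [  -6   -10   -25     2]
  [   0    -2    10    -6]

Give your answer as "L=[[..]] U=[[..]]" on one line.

  R1 -= -4·R0 → [0,-1,-5,5]
  R2 -= -3·R0 → [0,-4,-16,17]
  R3 -= 0·R0 → [0,-2,10,-6]
  R2 -= 4·R1 → [0,0,4,-3]
  R3 -= 2·R1 → [0,0,20,-16]
  R3 -= 5·R2 → [0,0,0,-1]

L=[[1,0,0,0],[-4,1,0,0],[-3,4,1,0],[0,2,5,1]] U=[[2,2,3,5],[0,-1,-5,5],[0,0,4,-3],[0,0,0,-1]]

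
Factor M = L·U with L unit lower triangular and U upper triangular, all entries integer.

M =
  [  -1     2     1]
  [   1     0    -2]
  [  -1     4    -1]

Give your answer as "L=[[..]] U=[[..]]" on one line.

L=[[1,0,0],[-1,1,0],[1,1,1]] U=[[-1,2,1],[0,2,-1],[0,0,-1]]

  R1 -= -1·R0 → [0,2,-1]
  R2 -= 1·R0 → [0,2,-2]
  R2 -= 1·R1 → [0,0,-1]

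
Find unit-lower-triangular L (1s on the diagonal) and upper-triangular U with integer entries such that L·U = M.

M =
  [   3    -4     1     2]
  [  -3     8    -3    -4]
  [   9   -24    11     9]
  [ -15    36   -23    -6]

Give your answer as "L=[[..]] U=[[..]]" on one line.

  row1 -= -1·row0 → [0,4,-2,-2]
  row2 -= 3·row0 → [0,-12,8,3]
  row3 -= -5·row0 → [0,16,-18,4]
  row2 -= -3·row1 → [0,0,2,-3]
  row3 -= 4·row1 → [0,0,-10,12]
  row3 -= -5·row2 → [0,0,0,-3]

L=[[1,0,0,0],[-1,1,0,0],[3,-3,1,0],[-5,4,-5,1]] U=[[3,-4,1,2],[0,4,-2,-2],[0,0,2,-3],[0,0,0,-3]]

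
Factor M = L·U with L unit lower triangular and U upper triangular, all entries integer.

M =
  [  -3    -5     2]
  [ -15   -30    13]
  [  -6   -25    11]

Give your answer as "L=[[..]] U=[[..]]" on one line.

  row1 -= 5·row0 → [0,-5,3]
  row2 -= 2·row0 → [0,-15,7]
  row2 -= 3·row1 → [0,0,-2]

L=[[1,0,0],[5,1,0],[2,3,1]] U=[[-3,-5,2],[0,-5,3],[0,0,-2]]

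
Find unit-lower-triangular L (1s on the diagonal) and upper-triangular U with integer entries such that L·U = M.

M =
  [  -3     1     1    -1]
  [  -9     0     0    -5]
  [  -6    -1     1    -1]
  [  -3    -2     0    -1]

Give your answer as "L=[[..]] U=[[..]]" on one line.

  row1 -= 3·row0 → [0,-3,-3,-2]
  row2 -= 2·row0 → [0,-3,-1,1]
  row3 -= 1·row0 → [0,-3,-1,0]
  row2 -= 1·row1 → [0,0,2,3]
  row3 -= 1·row1 → [0,0,2,2]
  row3 -= 1·row2 → [0,0,0,-1]

L=[[1,0,0,0],[3,1,0,0],[2,1,1,0],[1,1,1,1]] U=[[-3,1,1,-1],[0,-3,-3,-2],[0,0,2,3],[0,0,0,-1]]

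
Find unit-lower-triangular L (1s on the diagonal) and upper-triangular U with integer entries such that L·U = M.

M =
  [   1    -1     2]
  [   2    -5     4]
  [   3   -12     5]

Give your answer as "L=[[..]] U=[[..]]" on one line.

  r1 -= 2·r0 → [0,-3,0]
  r2 -= 3·r0 → [0,-9,-1]
  r2 -= 3·r1 → [0,0,-1]

L=[[1,0,0],[2,1,0],[3,3,1]] U=[[1,-1,2],[0,-3,0],[0,0,-1]]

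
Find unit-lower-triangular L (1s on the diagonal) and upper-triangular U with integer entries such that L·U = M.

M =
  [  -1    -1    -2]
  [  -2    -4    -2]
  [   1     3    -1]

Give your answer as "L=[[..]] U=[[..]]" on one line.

L=[[1,0,0],[2,1,0],[-1,-1,1]] U=[[-1,-1,-2],[0,-2,2],[0,0,-1]]

  R1 -= 2·R0 → [0,-2,2]
  R2 -= -1·R0 → [0,2,-3]
  R2 -= -1·R1 → [0,0,-1]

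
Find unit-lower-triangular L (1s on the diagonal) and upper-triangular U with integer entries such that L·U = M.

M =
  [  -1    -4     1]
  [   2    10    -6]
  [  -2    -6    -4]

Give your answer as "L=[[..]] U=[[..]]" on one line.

  r1 -= -2·r0 → [0,2,-4]
  r2 -= 2·r0 → [0,2,-6]
  r2 -= 1·r1 → [0,0,-2]

L=[[1,0,0],[-2,1,0],[2,1,1]] U=[[-1,-4,1],[0,2,-4],[0,0,-2]]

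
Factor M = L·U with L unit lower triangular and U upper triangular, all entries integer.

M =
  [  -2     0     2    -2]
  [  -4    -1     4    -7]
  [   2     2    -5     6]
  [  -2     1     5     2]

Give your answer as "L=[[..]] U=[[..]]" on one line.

  R1 -= 2·R0 → [0,-1,0,-3]
  R2 -= -1·R0 → [0,2,-3,4]
  R3 -= 1·R0 → [0,1,3,4]
  R2 -= -2·R1 → [0,0,-3,-2]
  R3 -= -1·R1 → [0,0,3,1]
  R3 -= -1·R2 → [0,0,0,-1]

L=[[1,0,0,0],[2,1,0,0],[-1,-2,1,0],[1,-1,-1,1]] U=[[-2,0,2,-2],[0,-1,0,-3],[0,0,-3,-2],[0,0,0,-1]]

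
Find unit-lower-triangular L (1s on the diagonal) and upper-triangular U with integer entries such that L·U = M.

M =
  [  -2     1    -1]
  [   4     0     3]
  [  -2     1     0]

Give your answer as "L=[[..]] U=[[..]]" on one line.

  row1 -= -2·row0 → [0,2,1]
  row2 -= 1·row0 → [0,0,1]
  row2 -= 0·row1 → [0,0,1]

L=[[1,0,0],[-2,1,0],[1,0,1]] U=[[-2,1,-1],[0,2,1],[0,0,1]]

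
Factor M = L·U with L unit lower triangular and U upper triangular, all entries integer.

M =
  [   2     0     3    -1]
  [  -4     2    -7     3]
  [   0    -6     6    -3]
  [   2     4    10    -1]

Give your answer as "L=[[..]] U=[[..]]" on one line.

  row1 -= -2·row0 → [0,2,-1,1]
  row2 -= 0·row0 → [0,-6,6,-3]
  row3 -= 1·row0 → [0,4,7,0]
  row2 -= -3·row1 → [0,0,3,0]
  row3 -= 2·row1 → [0,0,9,-2]
  row3 -= 3·row2 → [0,0,0,-2]

L=[[1,0,0,0],[-2,1,0,0],[0,-3,1,0],[1,2,3,1]] U=[[2,0,3,-1],[0,2,-1,1],[0,0,3,0],[0,0,0,-2]]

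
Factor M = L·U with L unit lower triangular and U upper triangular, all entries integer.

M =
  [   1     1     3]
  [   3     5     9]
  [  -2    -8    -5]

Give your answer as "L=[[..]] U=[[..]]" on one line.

L=[[1,0,0],[3,1,0],[-2,-3,1]] U=[[1,1,3],[0,2,0],[0,0,1]]

  r1 -= 3·r0 → [0,2,0]
  r2 -= -2·r0 → [0,-6,1]
  r2 -= -3·r1 → [0,0,1]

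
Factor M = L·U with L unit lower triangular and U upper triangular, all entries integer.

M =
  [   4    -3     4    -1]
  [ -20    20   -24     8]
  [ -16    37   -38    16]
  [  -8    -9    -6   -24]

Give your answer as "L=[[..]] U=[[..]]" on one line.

  R1 -= -5·R0 → [0,5,-4,3]
  R2 -= -4·R0 → [0,25,-22,12]
  R3 -= -2·R0 → [0,-15,2,-26]
  R2 -= 5·R1 → [0,0,-2,-3]
  R3 -= -3·R1 → [0,0,-10,-17]
  R3 -= 5·R2 → [0,0,0,-2]

L=[[1,0,0,0],[-5,1,0,0],[-4,5,1,0],[-2,-3,5,1]] U=[[4,-3,4,-1],[0,5,-4,3],[0,0,-2,-3],[0,0,0,-2]]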